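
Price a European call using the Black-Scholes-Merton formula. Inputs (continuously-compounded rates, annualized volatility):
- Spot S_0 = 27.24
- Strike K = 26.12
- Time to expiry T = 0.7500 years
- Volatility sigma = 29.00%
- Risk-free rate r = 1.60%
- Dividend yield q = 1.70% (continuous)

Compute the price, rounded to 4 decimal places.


d1 = (ln(S/K) + (r - q + 0.5*sigma^2) * T) / (sigma * sqrt(T)) = 0.28976086
d2 = d1 - sigma * sqrt(T) = 0.03861349
exp(-rT) = 0.98807171; exp(-qT) = 0.98733094
C = S_0 * exp(-qT) * N(d1) - K * exp(-rT) * N(d2)
N(d1) = 0.61400040; N(d2) = 0.51540073
C = 27.2400 * 0.98733094 * 0.61400040 - 26.1200 * 0.98807171 * 0.51540073 = 3.2118

Answer: Price = 3.2118


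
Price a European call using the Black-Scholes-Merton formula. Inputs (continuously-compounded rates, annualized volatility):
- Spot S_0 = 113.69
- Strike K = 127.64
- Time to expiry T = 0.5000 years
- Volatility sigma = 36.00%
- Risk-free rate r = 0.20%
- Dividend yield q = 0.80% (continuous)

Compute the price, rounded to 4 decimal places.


d1 = (ln(S/K) + (r - q + 0.5*sigma^2) * T) / (sigma * sqrt(T)) = -0.33916909
d2 = d1 - sigma * sqrt(T) = -0.59372753
exp(-rT) = 0.99900050; exp(-qT) = 0.99600799
C = S_0 * exp(-qT) * N(d1) - K * exp(-rT) * N(d2)
N(d1) = 0.36724118; N(d2) = 0.27634718
C = 113.6900 * 0.99600799 * 0.36724118 - 127.6400 * 0.99900050 * 0.27634718 = 6.3473

Answer: Price = 6.3473


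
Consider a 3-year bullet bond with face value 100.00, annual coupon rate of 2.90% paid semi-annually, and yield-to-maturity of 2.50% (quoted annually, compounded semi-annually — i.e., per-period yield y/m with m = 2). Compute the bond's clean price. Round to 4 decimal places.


Answer: Price = 101.1492

Derivation:
Coupon per period c = face * coupon_rate / m = 1.450000
Periods per year m = 2; per-period yield y/m = 0.012500
Number of cashflows N = 6
Cashflows (t years, CF_t, discount factor 1/(1+y/m)^(m*t), PV):
  t = 0.5000: CF_t = 1.450000, DF = 0.987654, PV = 1.432099
  t = 1.0000: CF_t = 1.450000, DF = 0.975461, PV = 1.414419
  t = 1.5000: CF_t = 1.450000, DF = 0.963418, PV = 1.396957
  t = 2.0000: CF_t = 1.450000, DF = 0.951524, PV = 1.379710
  t = 2.5000: CF_t = 1.450000, DF = 0.939777, PV = 1.362677
  t = 3.0000: CF_t = 101.450000, DF = 0.928175, PV = 94.163341
Price P = sum_t PV_t = 101.149202


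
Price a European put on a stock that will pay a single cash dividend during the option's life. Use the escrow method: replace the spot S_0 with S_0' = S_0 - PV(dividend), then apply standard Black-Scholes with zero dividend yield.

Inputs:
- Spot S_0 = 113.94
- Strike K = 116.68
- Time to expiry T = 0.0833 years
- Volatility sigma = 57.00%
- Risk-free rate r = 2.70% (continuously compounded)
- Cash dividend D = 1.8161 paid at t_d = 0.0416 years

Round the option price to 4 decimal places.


PV(D) = D * exp(-r * t_d) = 1.8161 * 0.99887743 = 1.81406130
S_0' = S_0 - PV(D) = 113.9400 - 1.81406130 = 112.12593870
d1 = (ln(S_0'/K) + (r + sigma^2/2)*T) / (sigma*sqrt(T)) = -0.14607615
d2 = d1 - sigma*sqrt(T) = -0.31058807
exp(-rT) = 0.99775343
N(-d1) = 0.55806936; N(-d2) = 0.62194310
P = K * exp(-rT) * N(-d2) - S_0' * N(-d1) = 116.6800 * 0.99775343 * 0.62194310 - 112.12593870 * 0.55806936 = 9.8312

Answer: Price = 9.8312


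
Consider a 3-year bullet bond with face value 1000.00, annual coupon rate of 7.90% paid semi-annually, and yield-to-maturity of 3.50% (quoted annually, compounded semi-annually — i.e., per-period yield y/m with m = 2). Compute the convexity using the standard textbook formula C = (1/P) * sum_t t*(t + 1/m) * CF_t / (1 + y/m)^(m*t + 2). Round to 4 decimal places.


Answer: Convexity = 9.0043

Derivation:
Coupon per period c = face * coupon_rate / m = 39.500000
Periods per year m = 2; per-period yield y/m = 0.017500
Number of cashflows N = 6
Cashflows (t years, CF_t, discount factor 1/(1+y/m)^(m*t), PV):
  t = 0.5000: CF_t = 39.500000, DF = 0.982801, PV = 38.820639
  t = 1.0000: CF_t = 39.500000, DF = 0.965898, PV = 38.152962
  t = 1.5000: CF_t = 39.500000, DF = 0.949285, PV = 37.496769
  t = 2.0000: CF_t = 39.500000, DF = 0.932959, PV = 36.851861
  t = 2.5000: CF_t = 39.500000, DF = 0.916913, PV = 36.218045
  t = 3.0000: CF_t = 1039.500000, DF = 0.901143, PV = 936.737672
Price P = sum_t PV_t = 1124.277948
Convexity numerator sum_t t*(t + 1/m) * CF_t / (1+y/m)^(m*t + 2):
  t = 0.5000: term = 18.748384
  t = 1.0000: term = 55.277791
  t = 1.5000: term = 108.654136
  t = 2.0000: term = 177.975652
  t = 2.5000: term = 262.371969
  t = 3.0000: term = 9500.324717
Convexity = (1/P) * sum = 10123.352649 / 1124.277948 = 9.004315


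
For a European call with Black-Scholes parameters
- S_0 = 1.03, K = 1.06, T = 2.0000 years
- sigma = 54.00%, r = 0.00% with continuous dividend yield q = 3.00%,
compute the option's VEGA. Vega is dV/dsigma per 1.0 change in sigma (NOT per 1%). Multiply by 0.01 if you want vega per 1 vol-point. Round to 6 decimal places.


d1 = 0.2656755925; d2 = -0.4979997312
phi(d1) = 0.3851084510; exp(-qT) = 0.9417645336; exp(-rT) = 1.0000000000
Vega = S * exp(-qT) * phi(d1) * sqrt(T) = 1.0300 * 0.9417645336 * 0.3851084510 * 1.4142135624 = 0.528296

Answer: Vega = 0.528296


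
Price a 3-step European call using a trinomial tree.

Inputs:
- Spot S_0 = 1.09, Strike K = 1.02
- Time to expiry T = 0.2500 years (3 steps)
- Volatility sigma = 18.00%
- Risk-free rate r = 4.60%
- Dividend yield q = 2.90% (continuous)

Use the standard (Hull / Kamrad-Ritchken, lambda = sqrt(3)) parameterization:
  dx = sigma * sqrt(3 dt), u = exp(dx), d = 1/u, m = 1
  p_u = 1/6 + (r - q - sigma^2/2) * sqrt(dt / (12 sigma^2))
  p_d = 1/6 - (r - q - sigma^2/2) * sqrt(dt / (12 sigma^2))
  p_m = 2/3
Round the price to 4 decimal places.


dt = T/N = 0.083333; dx = sigma*sqrt(3*dt) = 0.090000
u = exp(dx) = 1.094174; d = 1/u = 0.913931
p_u = 0.167037, p_m = 0.666667, p_d = 0.166296
Discount per step: exp(-r*dt) = 0.996174
Stock lattice S(k, j) with j the centered position index:
  k=0: S(0,+0) = 1.0900
  k=1: S(1,-1) = 0.9962; S(1,+0) = 1.0900; S(1,+1) = 1.1926
  k=2: S(2,-2) = 0.9104; S(2,-1) = 0.9962; S(2,+0) = 1.0900; S(2,+1) = 1.1926; S(2,+2) = 1.3050
  k=3: S(3,-3) = 0.8321; S(3,-2) = 0.9104; S(3,-1) = 0.9962; S(3,+0) = 1.0900; S(3,+1) = 1.1926; S(3,+2) = 1.3050; S(3,+3) = 1.4279
Terminal payoffs V(N, j) = max(S_T - K, 0):
  V(3,-3) = 0.000000; V(3,-2) = 0.000000; V(3,-1) = 0.000000; V(3,+0) = 0.070000; V(3,+1) = 0.172650; V(3,+2) = 0.284967; V(3,+3) = 0.407861
Backward induction: V(k, j) = exp(-r*dt) * [p_u * V(k+1, j+1) + p_m * V(k+1, j) + p_d * V(k+1, j-1)]
  V(2,-2) = exp(-r*dt) * [p_u*0.000000 + p_m*0.000000 + p_d*0.000000] = 0.000000
  V(2,-1) = exp(-r*dt) * [p_u*0.070000 + p_m*0.000000 + p_d*0.000000] = 0.011648
  V(2,+0) = exp(-r*dt) * [p_u*0.172650 + p_m*0.070000 + p_d*0.000000] = 0.075217
  V(2,+1) = exp(-r*dt) * [p_u*0.284967 + p_m*0.172650 + p_d*0.070000] = 0.173674
  V(2,+2) = exp(-r*dt) * [p_u*0.407861 + p_m*0.284967 + p_d*0.172650] = 0.285720
  V(1,-1) = exp(-r*dt) * [p_u*0.075217 + p_m*0.011648 + p_d*0.000000] = 0.020251
  V(1,+0) = exp(-r*dt) * [p_u*0.173674 + p_m*0.075217 + p_d*0.011648] = 0.080781
  V(1,+1) = exp(-r*dt) * [p_u*0.285720 + p_m*0.173674 + p_d*0.075217] = 0.175343
  V(0,+0) = exp(-r*dt) * [p_u*0.175343 + p_m*0.080781 + p_d*0.020251] = 0.086180

Answer: Price = V(0,0) = 0.0862


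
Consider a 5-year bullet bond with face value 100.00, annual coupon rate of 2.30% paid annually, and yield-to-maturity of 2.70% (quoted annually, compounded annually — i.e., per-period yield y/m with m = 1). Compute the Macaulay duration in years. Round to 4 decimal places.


Coupon per period c = face * coupon_rate / m = 2.300000
Periods per year m = 1; per-period yield y/m = 0.027000
Number of cashflows N = 5
Cashflows (t years, CF_t, discount factor 1/(1+y/m)^(m*t), PV):
  t = 1.0000: CF_t = 2.300000, DF = 0.973710, PV = 2.239533
  t = 2.0000: CF_t = 2.300000, DF = 0.948111, PV = 2.180655
  t = 3.0000: CF_t = 2.300000, DF = 0.923185, PV = 2.123325
  t = 4.0000: CF_t = 2.300000, DF = 0.898914, PV = 2.067503
  t = 5.0000: CF_t = 102.300000, DF = 0.875282, PV = 89.541304
Price P = sum_t PV_t = 98.152319
Macaulay numerator sum_t t * PV_t:
  t * PV_t at t = 1.0000: 2.239533
  t * PV_t at t = 2.0000: 4.361310
  t * PV_t at t = 3.0000: 6.369975
  t * PV_t at t = 4.0000: 8.270010
  t * PV_t at t = 5.0000: 447.706521
Macaulay duration D = (sum_t t * PV_t) / P = 468.947349 / 98.152319 = 4.777751

Answer: Macaulay duration = 4.7778 years


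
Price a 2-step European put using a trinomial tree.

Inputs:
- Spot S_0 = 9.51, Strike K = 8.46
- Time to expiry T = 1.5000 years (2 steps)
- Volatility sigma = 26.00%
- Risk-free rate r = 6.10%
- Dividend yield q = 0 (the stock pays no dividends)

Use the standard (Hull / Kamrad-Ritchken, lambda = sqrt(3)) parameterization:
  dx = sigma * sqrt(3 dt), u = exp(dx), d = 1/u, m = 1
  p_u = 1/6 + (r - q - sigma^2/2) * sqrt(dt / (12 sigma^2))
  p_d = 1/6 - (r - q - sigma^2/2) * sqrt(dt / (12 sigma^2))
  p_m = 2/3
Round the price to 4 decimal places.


Answer: Price = V(0,0) = 0.4194

Derivation:
dt = T/N = 0.750000; dx = sigma*sqrt(3*dt) = 0.390000
u = exp(dx) = 1.476981; d = 1/u = 0.677057
p_u = 0.192821, p_m = 0.666667, p_d = 0.140513
Discount per step: exp(-r*dt) = 0.955281
Stock lattice S(k, j) with j the centered position index:
  k=0: S(0,+0) = 9.5100
  k=1: S(1,-1) = 6.4388; S(1,+0) = 9.5100; S(1,+1) = 14.0461
  k=2: S(2,-2) = 4.3594; S(2,-1) = 6.4388; S(2,+0) = 9.5100; S(2,+1) = 14.0461; S(2,+2) = 20.7458
Terminal payoffs V(N, j) = max(K - S_T, 0):
  V(2,-2) = 4.100559; V(2,-1) = 2.021189; V(2,+0) = 0.000000; V(2,+1) = 0.000000; V(2,+2) = 0.000000
Backward induction: V(k, j) = exp(-r*dt) * [p_u * V(k+1, j+1) + p_m * V(k+1, j) + p_d * V(k+1, j-1)]
  V(1,-1) = exp(-r*dt) * [p_u*0.000000 + p_m*2.021189 + p_d*4.100559] = 1.837617
  V(1,+0) = exp(-r*dt) * [p_u*0.000000 + p_m*0.000000 + p_d*2.021189] = 0.271303
  V(1,+1) = exp(-r*dt) * [p_u*0.000000 + p_m*0.000000 + p_d*0.000000] = 0.000000
  V(0,+0) = exp(-r*dt) * [p_u*0.000000 + p_m*0.271303 + p_d*1.837617] = 0.419442


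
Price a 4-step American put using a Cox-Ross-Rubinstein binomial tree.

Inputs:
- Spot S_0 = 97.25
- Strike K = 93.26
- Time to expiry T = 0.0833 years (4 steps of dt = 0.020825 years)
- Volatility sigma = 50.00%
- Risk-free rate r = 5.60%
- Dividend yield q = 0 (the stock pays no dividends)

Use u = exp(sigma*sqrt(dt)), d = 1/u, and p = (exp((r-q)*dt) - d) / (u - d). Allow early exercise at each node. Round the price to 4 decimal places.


dt = T/N = 0.020825
u = exp(sigma*sqrt(dt)) = 1.074821; d = 1/u = 0.930387
p = (exp((r-q)*dt) - d) / (u - d) = 0.490048
Discount per step: exp(-r*dt) = 0.998834
Stock lattice S(k, i) with i counting down-moves:
  k=0: S(0,0) = 97.2500
  k=1: S(1,0) = 104.5264; S(1,1) = 90.4802
  k=2: S(2,0) = 112.3472; S(2,1) = 97.2500; S(2,2) = 84.1816
  k=3: S(3,0) = 120.7531; S(3,1) = 104.5264; S(3,2) = 90.4802; S(3,3) = 78.3215
  k=4: S(4,0) = 129.7880; S(4,1) = 112.3472; S(4,2) = 97.2500; S(4,3) = 84.1816; S(4,4) = 72.8693
Terminal payoffs V(N, i) = max(K - S_T, 0):
  V(4,0) = 0.000000; V(4,1) = 0.000000; V(4,2) = 0.000000; V(4,3) = 9.078407; V(4,4) = 20.390688
Backward induction: V(k, i) = exp(-r*dt) * [p * V(k+1, i) + (1-p) * V(k+1, i+1)]; then take max(V_cont, immediate exercise) for American.
  V(3,0) = exp(-r*dt) * [p*0.000000 + (1-p)*0.000000] = 0.000000; exercise = 0.000000; V(3,0) = max -> 0.000000
  V(3,1) = exp(-r*dt) * [p*0.000000 + (1-p)*0.000000] = 0.000000; exercise = 0.000000; V(3,1) = max -> 0.000000
  V(3,2) = exp(-r*dt) * [p*0.000000 + (1-p)*9.078407] = 4.624154; exercise = 2.779837; V(3,2) = max -> 4.624154
  V(3,3) = exp(-r*dt) * [p*9.078407 + (1-p)*20.390688] = 14.829820; exercise = 14.938517; V(3,3) = max -> 14.938517
  V(2,0) = exp(-r*dt) * [p*0.000000 + (1-p)*0.000000] = 0.000000; exercise = 0.000000; V(2,0) = max -> 0.000000
  V(2,1) = exp(-r*dt) * [p*0.000000 + (1-p)*4.624154] = 2.355347; exercise = 0.000000; V(2,1) = max -> 2.355347
  V(2,2) = exp(-r*dt) * [p*4.624154 + (1-p)*14.938517] = 9.872462; exercise = 9.078407; V(2,2) = max -> 9.872462
  V(1,0) = exp(-r*dt) * [p*0.000000 + (1-p)*2.355347] = 1.199714; exercise = 0.000000; V(1,0) = max -> 1.199714
  V(1,1) = exp(-r*dt) * [p*2.355347 + (1-p)*9.872462] = 6.181500; exercise = 2.779837; V(1,1) = max -> 6.181500
  V(0,0) = exp(-r*dt) * [p*1.199714 + (1-p)*6.181500] = 3.735825; exercise = 0.000000; V(0,0) = max -> 3.735825

Answer: Price = V(0,0) = 3.7358


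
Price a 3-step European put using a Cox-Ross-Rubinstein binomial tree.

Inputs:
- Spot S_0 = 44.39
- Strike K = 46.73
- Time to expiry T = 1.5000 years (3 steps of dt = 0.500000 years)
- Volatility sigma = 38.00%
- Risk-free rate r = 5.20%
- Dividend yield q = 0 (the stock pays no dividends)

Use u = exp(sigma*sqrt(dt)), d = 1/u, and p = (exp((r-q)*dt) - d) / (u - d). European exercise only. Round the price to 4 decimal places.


dt = T/N = 0.500000
u = exp(sigma*sqrt(dt)) = 1.308263; d = 1/u = 0.764372
p = (exp((r-q)*dt) - d) / (u - d) = 0.481657
Discount per step: exp(-r*dt) = 0.974335
Stock lattice S(k, i) with i counting down-moves:
  k=0: S(0,0) = 44.3900
  k=1: S(1,0) = 58.0738; S(1,1) = 33.9305
  k=2: S(2,0) = 75.9758; S(2,1) = 44.3900; S(2,2) = 25.9355
  k=3: S(3,0) = 99.3964; S(3,1) = 58.0738; S(3,2) = 33.9305; S(3,3) = 19.8244
Terminal payoffs V(N, i) = max(K - S_T, 0):
  V(3,0) = 0.000000; V(3,1) = 0.000000; V(3,2) = 12.799523; V(3,3) = 26.905620
Backward induction: V(k, i) = exp(-r*dt) * [p * V(k+1, i) + (1-p) * V(k+1, i+1)].
  V(2,0) = exp(-r*dt) * [p*0.000000 + (1-p)*0.000000] = 0.000000
  V(2,1) = exp(-r*dt) * [p*0.000000 + (1-p)*12.799523] = 6.464272
  V(2,2) = exp(-r*dt) * [p*12.799523 + (1-p)*26.905620] = 19.595169
  V(1,0) = exp(-r*dt) * [p*0.000000 + (1-p)*6.464272] = 3.264717
  V(1,1) = exp(-r*dt) * [p*6.464272 + (1-p)*19.595169] = 12.929997
  V(0,0) = exp(-r*dt) * [p*3.264717 + (1-p)*12.929997] = 8.062282

Answer: Price = V(0,0) = 8.0623


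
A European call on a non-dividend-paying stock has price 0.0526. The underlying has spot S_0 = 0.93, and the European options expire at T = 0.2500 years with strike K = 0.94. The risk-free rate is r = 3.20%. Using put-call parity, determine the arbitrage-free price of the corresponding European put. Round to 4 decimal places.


Put-call parity: C - P = S_0 * exp(-qT) - K * exp(-rT).
S_0 * exp(-qT) = 0.9300 * 1.00000000 = 0.93000000
K * exp(-rT) = 0.9400 * 0.99203191 = 0.93251000
P = C - S*exp(-qT) + K*exp(-rT)
P = 0.0526 - 0.93000000 + 0.93251000 = 0.0551

Answer: Put price = 0.0551


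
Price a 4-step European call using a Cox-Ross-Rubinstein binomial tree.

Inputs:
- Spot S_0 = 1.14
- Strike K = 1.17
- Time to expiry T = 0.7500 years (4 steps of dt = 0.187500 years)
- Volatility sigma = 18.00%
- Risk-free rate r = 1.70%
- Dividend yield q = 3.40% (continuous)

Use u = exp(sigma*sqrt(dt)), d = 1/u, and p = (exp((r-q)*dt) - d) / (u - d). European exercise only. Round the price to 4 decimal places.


Answer: Price = V(0,0) = 0.0508

Derivation:
dt = T/N = 0.187500
u = exp(sigma*sqrt(dt)) = 1.081060; d = 1/u = 0.925018
p = (exp((r-q)*dt) - d) / (u - d) = 0.460130
Discount per step: exp(-r*dt) = 0.996818
Stock lattice S(k, i) with i counting down-moves:
  k=0: S(0,0) = 1.1400
  k=1: S(1,0) = 1.2324; S(1,1) = 1.0545
  k=2: S(2,0) = 1.3323; S(2,1) = 1.1400; S(2,2) = 0.9755
  k=3: S(3,0) = 1.4403; S(3,1) = 1.2324; S(3,2) = 1.0545; S(3,3) = 0.9023
  k=4: S(4,0) = 1.5571; S(4,1) = 1.3323; S(4,2) = 1.1400; S(4,3) = 0.9755; S(4,4) = 0.8347
Terminal payoffs V(N, i) = max(S_T - K, 0):
  V(4,0) = 0.387057; V(4,1) = 0.162308; V(4,2) = 0.000000; V(4,3) = 0.000000; V(4,4) = 0.000000
Backward induction: V(k, i) = exp(-r*dt) * [p * V(k+1, i) + (1-p) * V(k+1, i+1)].
  V(3,0) = exp(-r*dt) * [p*0.387057 + (1-p)*0.162308] = 0.264876
  V(3,1) = exp(-r*dt) * [p*0.162308 + (1-p)*0.000000] = 0.074445
  V(3,2) = exp(-r*dt) * [p*0.000000 + (1-p)*0.000000] = 0.000000
  V(3,3) = exp(-r*dt) * [p*0.000000 + (1-p)*0.000000] = 0.000000
  V(2,0) = exp(-r*dt) * [p*0.264876 + (1-p)*0.074445] = 0.161552
  V(2,1) = exp(-r*dt) * [p*0.074445 + (1-p)*0.000000] = 0.034145
  V(2,2) = exp(-r*dt) * [p*0.000000 + (1-p)*0.000000] = 0.000000
  V(1,0) = exp(-r*dt) * [p*0.161552 + (1-p)*0.034145] = 0.092474
  V(1,1) = exp(-r*dt) * [p*0.034145 + (1-p)*0.000000] = 0.015661
  V(0,0) = exp(-r*dt) * [p*0.092474 + (1-p)*0.015661] = 0.050843


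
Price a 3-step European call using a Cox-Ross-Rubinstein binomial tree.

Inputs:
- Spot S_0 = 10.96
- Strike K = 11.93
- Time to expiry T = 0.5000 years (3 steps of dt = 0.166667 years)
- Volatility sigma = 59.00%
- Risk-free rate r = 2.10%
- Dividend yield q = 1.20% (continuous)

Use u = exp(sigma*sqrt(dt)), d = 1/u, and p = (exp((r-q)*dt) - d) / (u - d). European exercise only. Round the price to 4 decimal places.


dt = T/N = 0.166667
u = exp(sigma*sqrt(dt)) = 1.272351; d = 1/u = 0.785947
p = (exp((r-q)*dt) - d) / (u - d) = 0.443159
Discount per step: exp(-r*dt) = 0.996506
Stock lattice S(k, i) with i counting down-moves:
  k=0: S(0,0) = 10.9600
  k=1: S(1,0) = 13.9450; S(1,1) = 8.6140
  k=2: S(2,0) = 17.7429; S(2,1) = 10.9600; S(2,2) = 6.7701
  k=3: S(3,0) = 22.5752; S(3,1) = 13.9450; S(3,2) = 8.6140; S(3,3) = 5.3210
Terminal payoffs V(N, i) = max(S_T - K, 0):
  V(3,0) = 10.645195; V(3,1) = 2.014969; V(3,2) = 0.000000; V(3,3) = 0.000000
Backward induction: V(k, i) = exp(-r*dt) * [p * V(k+1, i) + (1-p) * V(k+1, i+1)].
  V(2,0) = exp(-r*dt) * [p*10.645195 + (1-p)*2.014969] = 5.819129
  V(2,1) = exp(-r*dt) * [p*2.014969 + (1-p)*0.000000] = 0.889832
  V(2,2) = exp(-r*dt) * [p*0.000000 + (1-p)*0.000000] = 0.000000
  V(1,0) = exp(-r*dt) * [p*5.819129 + (1-p)*0.889832] = 3.063553
  V(1,1) = exp(-r*dt) * [p*0.889832 + (1-p)*0.000000] = 0.392959
  V(0,0) = exp(-r*dt) * [p*3.063553 + (1-p)*0.392959] = 1.570949

Answer: Price = V(0,0) = 1.5709


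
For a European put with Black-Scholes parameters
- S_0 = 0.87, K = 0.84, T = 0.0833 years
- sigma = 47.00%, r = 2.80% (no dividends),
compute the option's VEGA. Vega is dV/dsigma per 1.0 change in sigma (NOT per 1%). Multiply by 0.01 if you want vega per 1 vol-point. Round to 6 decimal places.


Answer: Vega = 0.094428

Derivation:
d1 = 0.3437091385; d2 = 0.2080589634
phi(d1) = 0.3760600206; exp(-qT) = 1.0000000000; exp(-rT) = 0.9976703179
Vega = S * exp(-qT) * phi(d1) * sqrt(T) = 0.8700 * 1.0000000000 * 0.3760600206 * 0.2886173938 = 0.094428


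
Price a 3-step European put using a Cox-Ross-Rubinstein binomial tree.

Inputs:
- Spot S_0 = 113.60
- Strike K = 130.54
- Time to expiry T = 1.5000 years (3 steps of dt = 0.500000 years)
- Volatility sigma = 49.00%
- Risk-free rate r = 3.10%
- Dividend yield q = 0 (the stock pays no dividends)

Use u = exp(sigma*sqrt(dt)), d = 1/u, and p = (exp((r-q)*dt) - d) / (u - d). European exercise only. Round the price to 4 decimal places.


Answer: Price = V(0,0) = 35.3796

Derivation:
dt = T/N = 0.500000
u = exp(sigma*sqrt(dt)) = 1.414084; d = 1/u = 0.707171
p = (exp((r-q)*dt) - d) / (u - d) = 0.436333
Discount per step: exp(-r*dt) = 0.984620
Stock lattice S(k, i) with i counting down-moves:
  k=0: S(0,0) = 113.6000
  k=1: S(1,0) = 160.6400; S(1,1) = 80.3347
  k=2: S(2,0) = 227.1585; S(2,1) = 113.6000; S(2,2) = 56.8104
  k=3: S(3,0) = 321.2214; S(3,1) = 160.6400; S(3,2) = 80.3347; S(3,3) = 40.1747
Terminal payoffs V(N, i) = max(K - S_T, 0):
  V(3,0) = 0.000000; V(3,1) = 0.000000; V(3,2) = 50.205338; V(3,3) = 90.365336
Backward induction: V(k, i) = exp(-r*dt) * [p * V(k+1, i) + (1-p) * V(k+1, i+1)].
  V(2,0) = exp(-r*dt) * [p*0.000000 + (1-p)*0.000000] = 0.000000
  V(2,1) = exp(-r*dt) * [p*0.000000 + (1-p)*50.205338] = 27.863847
  V(2,2) = exp(-r*dt) * [p*50.205338 + (1-p)*90.365336] = 71.721861
  V(1,0) = exp(-r*dt) * [p*0.000000 + (1-p)*27.863847] = 15.464370
  V(1,1) = exp(-r*dt) * [p*27.863847 + (1-p)*71.721861] = 51.776384
  V(0,0) = exp(-r*dt) * [p*15.464370 + (1-p)*51.776384] = 35.379604


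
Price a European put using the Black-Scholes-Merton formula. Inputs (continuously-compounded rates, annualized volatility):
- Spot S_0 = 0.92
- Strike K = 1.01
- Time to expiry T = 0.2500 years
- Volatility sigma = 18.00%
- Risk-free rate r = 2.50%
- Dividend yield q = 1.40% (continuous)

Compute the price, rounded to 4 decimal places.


Answer: Price = 0.0940

Derivation:
d1 = (ln(S/K) + (r - q + 0.5*sigma^2) * T) / (sigma * sqrt(T)) = -0.96146600
d2 = d1 - sigma * sqrt(T) = -1.05146600
exp(-rT) = 0.99376949; exp(-qT) = 0.99650612
P = K * exp(-rT) * N(-d2) - S_0 * exp(-qT) * N(-d1)
N(-d1) = 0.83184104; N(-d2) = 0.85347769
P = 1.0100 * 0.99376949 * 0.85347769 - 0.9200 * 0.99650612 * 0.83184104 = 0.0940


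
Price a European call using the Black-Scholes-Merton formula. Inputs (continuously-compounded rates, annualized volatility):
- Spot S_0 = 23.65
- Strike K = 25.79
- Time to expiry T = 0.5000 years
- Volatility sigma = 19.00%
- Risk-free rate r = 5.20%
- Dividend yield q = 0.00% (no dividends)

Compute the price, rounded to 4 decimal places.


Answer: Price = 0.6977

Derivation:
d1 = (ln(S/K) + (r - q + 0.5*sigma^2) * T) / (sigma * sqrt(T)) = -0.38406099
d2 = d1 - sigma * sqrt(T) = -0.51841128
exp(-rT) = 0.97433509; exp(-qT) = 1.00000000
C = S_0 * exp(-qT) * N(d1) - K * exp(-rT) * N(d2)
N(d1) = 0.35046662; N(d2) = 0.30208567
C = 23.6500 * 1.00000000 * 0.35046662 - 25.7900 * 0.97433509 * 0.30208567 = 0.6977


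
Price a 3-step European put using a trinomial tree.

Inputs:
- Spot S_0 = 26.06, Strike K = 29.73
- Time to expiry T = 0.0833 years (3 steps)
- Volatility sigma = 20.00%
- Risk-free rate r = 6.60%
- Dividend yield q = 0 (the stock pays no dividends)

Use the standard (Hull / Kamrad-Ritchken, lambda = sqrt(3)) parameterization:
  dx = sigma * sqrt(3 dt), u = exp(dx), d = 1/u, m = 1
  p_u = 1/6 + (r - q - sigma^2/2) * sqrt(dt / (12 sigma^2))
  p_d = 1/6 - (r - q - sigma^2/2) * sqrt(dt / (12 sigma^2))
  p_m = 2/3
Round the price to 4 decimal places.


dt = T/N = 0.027767; dx = sigma*sqrt(3*dt) = 0.057723
u = exp(dx) = 1.059422; d = 1/u = 0.943911
p_u = 0.177730, p_m = 0.666667, p_d = 0.155603
Discount per step: exp(-r*dt) = 0.998169
Stock lattice S(k, j) with j the centered position index:
  k=0: S(0,+0) = 26.0600
  k=1: S(1,-1) = 24.5983; S(1,+0) = 26.0600; S(1,+1) = 27.6085
  k=2: S(2,-2) = 23.2186; S(2,-1) = 24.5983; S(2,+0) = 26.0600; S(2,+1) = 27.6085; S(2,+2) = 29.2491
  k=3: S(3,-3) = 21.9163; S(3,-2) = 23.2186; S(3,-1) = 24.5983; S(3,+0) = 26.0600; S(3,+1) = 27.6085; S(3,+2) = 29.2491; S(3,+3) = 30.9871
Terminal payoffs V(N, j) = max(K - S_T, 0):
  V(3,-3) = 7.813689; V(3,-2) = 6.511378; V(3,-1) = 5.131681; V(3,+0) = 3.670000; V(3,+1) = 2.121463; V(3,+2) = 0.480908; V(3,+3) = 0.000000
Backward induction: V(k, j) = exp(-r*dt) * [p_u * V(k+1, j+1) + p_m * V(k+1, j) + p_d * V(k+1, j-1)]
  V(2,-2) = exp(-r*dt) * [p_u*5.131681 + p_m*6.511378 + p_d*7.813689] = 6.456964
  V(2,-1) = exp(-r*dt) * [p_u*3.670000 + p_m*5.131681 + p_d*6.511378] = 5.077268
  V(2,+0) = exp(-r*dt) * [p_u*2.121463 + p_m*3.670000 + p_d*5.131681] = 3.615588
  V(2,+1) = exp(-r*dt) * [p_u*0.480908 + p_m*2.121463 + p_d*3.670000] = 2.067052
  V(2,+2) = exp(-r*dt) * [p_u*0.000000 + p_m*0.480908 + p_d*2.121463] = 0.649520
  V(1,-1) = exp(-r*dt) * [p_u*3.615588 + p_m*5.077268 + p_d*6.456964] = 5.022955
  V(1,+0) = exp(-r*dt) * [p_u*2.067052 + p_m*3.615588 + p_d*5.077268] = 3.561276
  V(1,+1) = exp(-r*dt) * [p_u*0.649520 + p_m*2.067052 + p_d*3.615588] = 2.052306
  V(0,+0) = exp(-r*dt) * [p_u*2.052306 + p_m*3.561276 + p_d*5.022955] = 3.514082

Answer: Price = V(0,0) = 3.5141


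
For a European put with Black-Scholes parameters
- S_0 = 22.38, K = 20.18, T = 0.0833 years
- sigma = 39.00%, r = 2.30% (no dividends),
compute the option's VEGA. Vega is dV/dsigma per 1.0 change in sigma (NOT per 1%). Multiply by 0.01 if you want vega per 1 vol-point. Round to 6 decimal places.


d1 = 0.9925886211; d2 = 0.8800278375
phi(d1) = 0.2437640284; exp(-qT) = 1.0000000000; exp(-rT) = 0.9980859342
Vega = S * exp(-qT) * phi(d1) * sqrt(T) = 22.3800 * 1.0000000000 * 0.2437640284 * 0.2886173938 = 1.574535

Answer: Vega = 1.574535


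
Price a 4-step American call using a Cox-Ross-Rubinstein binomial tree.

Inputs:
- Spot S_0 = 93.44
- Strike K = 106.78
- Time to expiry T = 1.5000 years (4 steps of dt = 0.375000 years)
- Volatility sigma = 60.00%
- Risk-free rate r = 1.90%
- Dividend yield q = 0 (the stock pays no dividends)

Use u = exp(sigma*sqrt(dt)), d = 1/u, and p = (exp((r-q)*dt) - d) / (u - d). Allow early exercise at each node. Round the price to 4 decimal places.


Answer: Price = V(0,0) = 23.5491

Derivation:
dt = T/N = 0.375000
u = exp(sigma*sqrt(dt)) = 1.444009; d = 1/u = 0.692516
p = (exp((r-q)*dt) - d) / (u - d) = 0.418679
Discount per step: exp(-r*dt) = 0.992900
Stock lattice S(k, i) with i counting down-moves:
  k=0: S(0,0) = 93.4400
  k=1: S(1,0) = 134.9282; S(1,1) = 64.7087
  k=2: S(2,0) = 194.8376; S(2,1) = 93.4400; S(2,2) = 44.8118
  k=3: S(3,0) = 281.3473; S(3,1) = 134.9282; S(3,2) = 64.7087; S(3,3) = 31.0329
  k=4: S(4,0) = 406.2681; S(4,1) = 194.8376; S(4,2) = 93.4400; S(4,3) = 44.8118; S(4,4) = 21.4908
Terminal payoffs V(N, i) = max(S_T - K, 0):
  V(4,0) = 299.488132; V(4,1) = 88.057610; V(4,2) = 0.000000; V(4,3) = 0.000000; V(4,4) = 0.000000
Backward induction: V(k, i) = exp(-r*dt) * [p * V(k+1, i) + (1-p) * V(k+1, i+1)]; then take max(V_cont, immediate exercise) for American.
  V(3,0) = exp(-r*dt) * [p*299.488132 + (1-p)*88.057610] = 175.325419; exercise = 174.567315; V(3,0) = max -> 175.325419
  V(3,1) = exp(-r*dt) * [p*88.057610 + (1-p)*0.000000] = 36.606099; exercise = 28.148226; V(3,1) = max -> 36.606099
  V(3,2) = exp(-r*dt) * [p*0.000000 + (1-p)*0.000000] = 0.000000; exercise = 0.000000; V(3,2) = max -> 0.000000
  V(3,3) = exp(-r*dt) * [p*0.000000 + (1-p)*0.000000] = 0.000000; exercise = 0.000000; V(3,3) = max -> 0.000000
  V(2,0) = exp(-r*dt) * [p*175.325419 + (1-p)*36.606099] = 94.012696; exercise = 88.057610; V(2,0) = max -> 94.012696
  V(2,1) = exp(-r*dt) * [p*36.606099 + (1-p)*0.000000] = 15.217384; exercise = 0.000000; V(2,1) = max -> 15.217384
  V(2,2) = exp(-r*dt) * [p*0.000000 + (1-p)*0.000000] = 0.000000; exercise = 0.000000; V(2,2) = max -> 0.000000
  V(1,0) = exp(-r*dt) * [p*94.012696 + (1-p)*15.217384] = 47.865049; exercise = 28.148226; V(1,0) = max -> 47.865049
  V(1,1) = exp(-r*dt) * [p*15.217384 + (1-p)*0.000000] = 6.325962; exercise = 0.000000; V(1,1) = max -> 6.325962
  V(0,0) = exp(-r*dt) * [p*47.865049 + (1-p)*6.325962] = 23.549108; exercise = 0.000000; V(0,0) = max -> 23.549108


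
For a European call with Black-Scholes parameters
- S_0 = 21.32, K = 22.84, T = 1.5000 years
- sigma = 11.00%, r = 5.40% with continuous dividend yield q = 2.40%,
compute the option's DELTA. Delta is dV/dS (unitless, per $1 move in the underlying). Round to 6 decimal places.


Answer: Delta = 0.440149

Derivation:
d1 = -0.1098023525; d2 = -0.2445242884
phi(d1) = 0.3965445796; exp(-qT) = 0.9646402935; exp(-rT) = 0.9221936914
N(d1) = 0.4562830627
Delta = exp(-qT) * N(d1) = 0.9646402935 * 0.4562830627 = 0.440149


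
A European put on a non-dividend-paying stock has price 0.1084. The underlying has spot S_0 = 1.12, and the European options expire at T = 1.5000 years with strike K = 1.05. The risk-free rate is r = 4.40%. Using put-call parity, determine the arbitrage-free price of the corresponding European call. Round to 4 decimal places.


Answer: Call price = 0.2455

Derivation:
Put-call parity: C - P = S_0 * exp(-qT) - K * exp(-rT).
S_0 * exp(-qT) = 1.1200 * 1.00000000 = 1.12000000
K * exp(-rT) = 1.0500 * 0.93613086 = 0.98293741
C = P + S*exp(-qT) - K*exp(-rT)
C = 0.1084 + 1.12000000 - 0.98293741 = 0.2455


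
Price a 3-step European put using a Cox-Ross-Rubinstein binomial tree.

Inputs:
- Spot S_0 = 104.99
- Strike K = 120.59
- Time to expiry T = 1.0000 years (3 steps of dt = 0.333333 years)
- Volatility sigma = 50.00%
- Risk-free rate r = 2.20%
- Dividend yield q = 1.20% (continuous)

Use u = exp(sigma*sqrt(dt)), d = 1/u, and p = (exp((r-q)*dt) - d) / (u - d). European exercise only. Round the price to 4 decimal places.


Answer: Price = V(0,0) = 30.6605

Derivation:
dt = T/N = 0.333333
u = exp(sigma*sqrt(dt)) = 1.334658; d = 1/u = 0.749256
p = (exp((r-q)*dt) - d) / (u - d) = 0.434032
Discount per step: exp(-r*dt) = 0.992693
Stock lattice S(k, i) with i counting down-moves:
  k=0: S(0,0) = 104.9900
  k=1: S(1,0) = 140.1258; S(1,1) = 78.6643
  k=2: S(2,0) = 187.0200; S(2,1) = 104.9900; S(2,2) = 58.9397
  k=3: S(3,0) = 249.6077; S(3,1) = 140.1258; S(3,2) = 78.6643; S(3,3) = 44.1609
Terminal payoffs V(N, i) = max(K - S_T, 0):
  V(3,0) = 0.000000; V(3,1) = 0.000000; V(3,2) = 41.925657; V(3,3) = 76.429103
Backward induction: V(k, i) = exp(-r*dt) * [p * V(k+1, i) + (1-p) * V(k+1, i+1)].
  V(2,0) = exp(-r*dt) * [p*0.000000 + (1-p)*0.000000] = 0.000000
  V(2,1) = exp(-r*dt) * [p*0.000000 + (1-p)*41.925657] = 23.555214
  V(2,2) = exp(-r*dt) * [p*41.925657 + (1-p)*76.429103] = 61.004499
  V(1,0) = exp(-r*dt) * [p*0.000000 + (1-p)*23.555214] = 13.234095
  V(1,1) = exp(-r*dt) * [p*23.555214 + (1-p)*61.004499] = 44.423348
  V(0,0) = exp(-r*dt) * [p*13.234095 + (1-p)*44.423348] = 30.660549


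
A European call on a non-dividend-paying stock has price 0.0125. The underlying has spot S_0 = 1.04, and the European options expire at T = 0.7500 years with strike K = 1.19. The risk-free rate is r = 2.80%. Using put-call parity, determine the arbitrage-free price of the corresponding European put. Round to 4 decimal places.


Answer: Put price = 0.1378

Derivation:
Put-call parity: C - P = S_0 * exp(-qT) - K * exp(-rT).
S_0 * exp(-qT) = 1.0400 * 1.00000000 = 1.04000000
K * exp(-rT) = 1.1900 * 0.97921896 = 1.16527057
P = C - S*exp(-qT) + K*exp(-rT)
P = 0.0125 - 1.04000000 + 1.16527057 = 0.1378


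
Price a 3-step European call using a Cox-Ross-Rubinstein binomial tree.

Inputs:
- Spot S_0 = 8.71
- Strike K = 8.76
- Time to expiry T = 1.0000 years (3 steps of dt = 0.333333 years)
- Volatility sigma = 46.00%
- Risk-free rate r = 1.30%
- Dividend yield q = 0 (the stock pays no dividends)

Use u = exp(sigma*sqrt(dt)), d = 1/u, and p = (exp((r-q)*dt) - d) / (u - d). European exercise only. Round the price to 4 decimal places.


dt = T/N = 0.333333
u = exp(sigma*sqrt(dt)) = 1.304189; d = 1/u = 0.766760
p = (exp((r-q)*dt) - d) / (u - d) = 0.442073
Discount per step: exp(-r*dt) = 0.995676
Stock lattice S(k, i) with i counting down-moves:
  k=0: S(0,0) = 8.7100
  k=1: S(1,0) = 11.3595; S(1,1) = 6.6785
  k=2: S(2,0) = 14.8149; S(2,1) = 8.7100; S(2,2) = 5.1208
  k=3: S(3,0) = 19.3214; S(3,1) = 11.3595; S(3,2) = 6.6785; S(3,3) = 3.9264
Terminal payoffs V(N, i) = max(S_T - K, 0):
  V(3,0) = 10.561436; V(3,1) = 2.599483; V(3,2) = 0.000000; V(3,3) = 0.000000
Backward induction: V(k, i) = exp(-r*dt) * [p * V(k+1, i) + (1-p) * V(k+1, i+1)].
  V(2,0) = exp(-r*dt) * [p*10.561436 + (1-p)*2.599483] = 6.092787
  V(2,1) = exp(-r*dt) * [p*2.599483 + (1-p)*0.000000] = 1.144192
  V(2,2) = exp(-r*dt) * [p*0.000000 + (1-p)*0.000000] = 0.000000
  V(1,0) = exp(-r*dt) * [p*6.092787 + (1-p)*1.144192] = 3.317425
  V(1,1) = exp(-r*dt) * [p*1.144192 + (1-p)*0.000000] = 0.503629
  V(0,0) = exp(-r*dt) * [p*3.317425 + (1-p)*0.503629] = 1.739975

Answer: Price = V(0,0) = 1.7400


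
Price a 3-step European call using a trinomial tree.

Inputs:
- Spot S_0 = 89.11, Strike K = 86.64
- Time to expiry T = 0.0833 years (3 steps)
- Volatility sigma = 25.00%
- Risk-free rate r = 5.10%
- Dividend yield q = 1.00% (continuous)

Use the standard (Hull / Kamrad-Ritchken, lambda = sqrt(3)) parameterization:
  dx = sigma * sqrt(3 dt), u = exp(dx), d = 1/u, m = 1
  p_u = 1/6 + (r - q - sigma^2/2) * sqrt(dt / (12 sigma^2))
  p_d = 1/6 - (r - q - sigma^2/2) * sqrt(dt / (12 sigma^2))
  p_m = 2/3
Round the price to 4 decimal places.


Answer: Price = V(0,0) = 4.2112

Derivation:
dt = T/N = 0.027767; dx = sigma*sqrt(3*dt) = 0.072154
u = exp(dx) = 1.074821; d = 1/u = 0.930387
p_u = 0.168543, p_m = 0.666667, p_d = 0.164791
Discount per step: exp(-r*dt) = 0.998585
Stock lattice S(k, j) with j the centered position index:
  k=0: S(0,+0) = 89.1100
  k=1: S(1,-1) = 82.9068; S(1,+0) = 89.1100; S(1,+1) = 95.7773
  k=2: S(2,-2) = 77.1354; S(2,-1) = 82.9068; S(2,+0) = 89.1100; S(2,+1) = 95.7773; S(2,+2) = 102.9435
  k=3: S(3,-3) = 71.7658; S(3,-2) = 77.1354; S(3,-1) = 82.9068; S(3,+0) = 89.1100; S(3,+1) = 95.7773; S(3,+2) = 102.9435; S(3,+3) = 110.6459
Terminal payoffs V(N, j) = max(S_T - K, 0):
  V(3,-3) = 0.000000; V(3,-2) = 0.000000; V(3,-1) = 0.000000; V(3,+0) = 2.470000; V(3,+1) = 9.137320; V(3,+2) = 16.303496; V(3,+3) = 24.005855
Backward induction: V(k, j) = exp(-r*dt) * [p_u * V(k+1, j+1) + p_m * V(k+1, j) + p_d * V(k+1, j-1)]
  V(2,-2) = exp(-r*dt) * [p_u*0.000000 + p_m*0.000000 + p_d*0.000000] = 0.000000
  V(2,-1) = exp(-r*dt) * [p_u*2.470000 + p_m*0.000000 + p_d*0.000000] = 0.415711
  V(2,+0) = exp(-r*dt) * [p_u*9.137320 + p_m*2.470000 + p_d*0.000000] = 3.182186
  V(2,+1) = exp(-r*dt) * [p_u*16.303496 + p_m*9.137320 + p_d*2.470000] = 9.233330
  V(2,+2) = exp(-r*dt) * [p_u*24.005855 + p_m*16.303496 + p_d*9.137320] = 16.397517
  V(1,-1) = exp(-r*dt) * [p_u*3.182186 + p_m*0.415711 + p_d*0.000000] = 0.812324
  V(1,+0) = exp(-r*dt) * [p_u*9.233330 + p_m*3.182186 + p_d*0.415711] = 3.740871
  V(1,+1) = exp(-r*dt) * [p_u*16.397517 + p_m*9.233330 + p_d*3.182186] = 9.430265
  V(0,+0) = exp(-r*dt) * [p_u*9.430265 + p_m*3.740871 + p_d*0.812324] = 4.211212


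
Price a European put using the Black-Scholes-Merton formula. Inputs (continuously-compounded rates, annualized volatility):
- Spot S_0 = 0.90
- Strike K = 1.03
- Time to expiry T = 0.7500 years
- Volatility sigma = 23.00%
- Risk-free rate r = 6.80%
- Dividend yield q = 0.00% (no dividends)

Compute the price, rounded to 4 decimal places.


d1 = (ln(S/K) + (r - q + 0.5*sigma^2) * T) / (sigma * sqrt(T)) = -0.32171874
d2 = d1 - sigma * sqrt(T) = -0.52090458
exp(-rT) = 0.95027867; exp(-qT) = 1.00000000
P = K * exp(-rT) * N(-d2) - S_0 * exp(-qT) * N(-d1)
N(-d1) = 0.62616711; N(-d2) = 0.69878338
P = 1.0300 * 0.95027867 * 0.69878338 - 0.9000 * 1.00000000 * 0.62616711 = 0.1204

Answer: Price = 0.1204


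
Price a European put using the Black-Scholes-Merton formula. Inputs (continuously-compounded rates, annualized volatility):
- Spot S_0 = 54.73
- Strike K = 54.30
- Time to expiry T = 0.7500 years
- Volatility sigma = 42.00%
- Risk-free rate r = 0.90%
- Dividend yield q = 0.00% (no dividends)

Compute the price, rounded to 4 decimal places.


d1 = (ln(S/K) + (r - q + 0.5*sigma^2) * T) / (sigma * sqrt(T)) = 0.22210879
d2 = d1 - sigma * sqrt(T) = -0.14162188
exp(-rT) = 0.99327273; exp(-qT) = 1.00000000
P = K * exp(-rT) * N(-d2) - S_0 * exp(-qT) * N(-d1)
N(-d1) = 0.41211460; N(-d2) = 0.55631066
P = 54.3000 * 0.99327273 * 0.55631066 - 54.7300 * 1.00000000 * 0.41211460 = 7.4494

Answer: Price = 7.4494


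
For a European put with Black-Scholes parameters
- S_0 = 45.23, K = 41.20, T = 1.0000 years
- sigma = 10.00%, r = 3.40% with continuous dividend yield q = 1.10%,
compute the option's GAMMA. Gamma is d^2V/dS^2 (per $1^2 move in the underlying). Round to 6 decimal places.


Answer: Gamma = 0.041791

Derivation:
d1 = 1.2132232713; d2 = 1.1132232713
phi(d1) = 0.1911123343; exp(-qT) = 0.9890602788; exp(-rT) = 0.9665715046
Gamma = exp(-qT) * phi(d1) / (S * sigma * sqrt(T)) = 0.9890602788 * 0.1911123343 / (45.2300 * 0.1000 * 1.0000000000) = 0.041791


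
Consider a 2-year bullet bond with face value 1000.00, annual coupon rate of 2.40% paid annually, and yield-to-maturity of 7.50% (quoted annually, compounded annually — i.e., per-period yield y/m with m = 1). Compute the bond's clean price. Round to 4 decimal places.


Answer: Price = 908.4262

Derivation:
Coupon per period c = face * coupon_rate / m = 24.000000
Periods per year m = 1; per-period yield y/m = 0.075000
Number of cashflows N = 2
Cashflows (t years, CF_t, discount factor 1/(1+y/m)^(m*t), PV):
  t = 1.0000: CF_t = 24.000000, DF = 0.930233, PV = 22.325581
  t = 2.0000: CF_t = 1024.000000, DF = 0.865333, PV = 886.100595
Price P = sum_t PV_t = 908.426176


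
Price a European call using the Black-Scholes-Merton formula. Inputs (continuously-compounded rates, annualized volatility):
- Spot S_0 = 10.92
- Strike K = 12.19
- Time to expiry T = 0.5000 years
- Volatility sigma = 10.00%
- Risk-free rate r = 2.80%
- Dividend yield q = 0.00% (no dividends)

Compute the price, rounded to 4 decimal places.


Answer: Price = 0.0326

Derivation:
d1 = (ln(S/K) + (r - q + 0.5*sigma^2) * T) / (sigma * sqrt(T)) = -1.32257214
d2 = d1 - sigma * sqrt(T) = -1.39328282
exp(-rT) = 0.98609754; exp(-qT) = 1.00000000
C = S_0 * exp(-qT) * N(d1) - K * exp(-rT) * N(d2)
N(d1) = 0.09298885; N(d2) = 0.08176714
C = 10.9200 * 1.00000000 * 0.09298885 - 12.1900 * 0.98609754 * 0.08176714 = 0.0326


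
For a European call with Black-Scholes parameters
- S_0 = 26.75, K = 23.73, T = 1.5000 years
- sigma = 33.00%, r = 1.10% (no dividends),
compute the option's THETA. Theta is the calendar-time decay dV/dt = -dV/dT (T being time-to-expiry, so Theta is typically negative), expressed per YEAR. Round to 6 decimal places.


Answer: Theta = -1.385304

Derivation:
d1 = 0.5393068855; d2 = 0.1351410779
phi(d1) = 0.3449470019; exp(-qT) = 1.0000000000; exp(-rT) = 0.9836353794
Theta = -S*exp(-qT)*phi(d1)*sigma/(2*sqrt(T)) - r*K*exp(-rT)*N(d2) + q*S*exp(-qT)*N(d1)
N(d1) = 0.7051624407; N(d2) = 0.5537498337; sqrt(T) = 1.2247448714
Term 1 = -26.7500 * 1.0000000000 * 0.3449470019 * 0.3300 / (2 * 1.2247448714) = -1.2431240703
Term 2 = -0.0110 * 23.7300 * 0.9836353794 * 0.5537498337 = -0.1421798898
Term 3 = 0 (no dividend yield, q = 0)
Theta = -1.2431240703 + (-0.1421798898) + (0.0000000000) = -1.385304


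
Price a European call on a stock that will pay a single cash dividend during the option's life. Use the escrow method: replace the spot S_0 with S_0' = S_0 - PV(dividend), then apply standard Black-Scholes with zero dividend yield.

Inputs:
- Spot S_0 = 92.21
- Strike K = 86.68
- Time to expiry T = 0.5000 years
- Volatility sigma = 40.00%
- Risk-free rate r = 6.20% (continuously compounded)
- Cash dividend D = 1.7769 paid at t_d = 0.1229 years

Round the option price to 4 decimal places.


PV(D) = D * exp(-r * t_d) = 1.7769 * 0.99240916 = 1.76341183
S_0' = S_0 - PV(D) = 92.2100 - 1.76341183 = 90.44658817
d1 = (ln(S_0'/K) + (r + sigma^2/2)*T) / (sigma*sqrt(T)) = 0.40141149
d2 = d1 - sigma*sqrt(T) = 0.11856877
exp(-rT) = 0.96947557
N(d1) = 0.65594140; N(d2) = 0.54719150
C = S_0' * N(d1) - K * exp(-rT) * N(d2) = 90.44658817 * 0.65594140 - 86.6800 * 0.96947557 * 0.54719150 = 13.3449

Answer: Price = 13.3449


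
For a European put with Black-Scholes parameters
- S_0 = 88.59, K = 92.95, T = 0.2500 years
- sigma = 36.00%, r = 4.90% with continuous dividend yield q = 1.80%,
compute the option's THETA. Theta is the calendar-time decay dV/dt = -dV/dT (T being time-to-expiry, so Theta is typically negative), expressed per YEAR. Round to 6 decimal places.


d1 = -0.1338484986; d2 = -0.3138484986
phi(d1) = 0.3953846290; exp(-qT) = 0.9955101098; exp(-rT) = 0.9878247258
Theta = -S*exp(-qT)*phi(d1)*sigma/(2*sqrt(T)) + r*K*exp(-rT)*N(-d2) - q*S*exp(-qT)*N(-d1)
N(-d1) = 0.5532388121; N(-d2) = 0.6231819463; sqrt(T) = 0.5000000000
Term 1 = -88.5900 * 0.9955101098 * 0.3953846290 * 0.3600 / (2 * 0.5000000000) = -12.5531482828
Term 2 = 0.0490 * 92.9500 * 0.9878247258 * 0.6231819463 = 2.8037560904
Term 3 = -0.0180 * 88.5900 * 0.9955101098 * 0.5532388121 = -0.8782446679
Theta = -12.5531482828 + (2.8037560904) + (-0.8782446679) = -10.627637

Answer: Theta = -10.627637


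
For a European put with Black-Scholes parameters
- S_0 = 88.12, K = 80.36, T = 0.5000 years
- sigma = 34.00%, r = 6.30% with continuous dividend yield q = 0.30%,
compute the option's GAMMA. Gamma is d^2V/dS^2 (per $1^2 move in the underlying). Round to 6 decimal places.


d1 = 0.6284223593; d2 = 0.3880060537
phi(d1) = 0.3274578731; exp(-qT) = 0.9985011244; exp(-rT) = 0.9689909565
Gamma = exp(-qT) * phi(d1) / (S * sigma * sqrt(T)) = 0.9985011244 * 0.3274578731 / (88.1200 * 0.3400 * 0.7071067812) = 0.015434

Answer: Gamma = 0.015434


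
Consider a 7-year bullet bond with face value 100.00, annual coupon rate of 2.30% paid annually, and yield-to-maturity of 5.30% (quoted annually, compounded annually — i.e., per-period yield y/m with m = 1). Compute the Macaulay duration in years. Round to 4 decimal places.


Coupon per period c = face * coupon_rate / m = 2.300000
Periods per year m = 1; per-period yield y/m = 0.053000
Number of cashflows N = 7
Cashflows (t years, CF_t, discount factor 1/(1+y/m)^(m*t), PV):
  t = 1.0000: CF_t = 2.300000, DF = 0.949668, PV = 2.184236
  t = 2.0000: CF_t = 2.300000, DF = 0.901869, PV = 2.074298
  t = 3.0000: CF_t = 2.300000, DF = 0.856475, PV = 1.969893
  t = 4.0000: CF_t = 2.300000, DF = 0.813367, PV = 1.870744
  t = 5.0000: CF_t = 2.300000, DF = 0.772428, PV = 1.776585
  t = 6.0000: CF_t = 2.300000, DF = 0.733550, PV = 1.687165
  t = 7.0000: CF_t = 102.300000, DF = 0.696629, PV = 71.265122
Price P = sum_t PV_t = 82.828043
Macaulay numerator sum_t t * PV_t:
  t * PV_t at t = 1.0000: 2.184236
  t * PV_t at t = 2.0000: 4.148595
  t * PV_t at t = 3.0000: 5.909680
  t * PV_t at t = 4.0000: 7.482976
  t * PV_t at t = 5.0000: 8.882925
  t * PV_t at t = 6.0000: 10.122991
  t * PV_t at t = 7.0000: 498.855857
Macaulay duration D = (sum_t t * PV_t) / P = 537.587260 / 82.828043 = 6.490402

Answer: Macaulay duration = 6.4904 years
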